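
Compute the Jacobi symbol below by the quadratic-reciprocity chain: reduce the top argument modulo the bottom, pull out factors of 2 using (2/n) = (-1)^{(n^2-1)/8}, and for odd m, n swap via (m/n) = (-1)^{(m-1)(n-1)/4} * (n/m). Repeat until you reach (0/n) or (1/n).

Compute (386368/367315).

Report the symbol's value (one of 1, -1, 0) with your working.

-1

(386368/367315) = (19053/367315)   [reduce mod 367315]
reciprocity: (19053/367315) = +1·(367315/19053) since 19053 mod 4 = 1, 367315 mod 4 = 3; sign now +1
(367315/19053) = (5308/19053)   [reduce mod 19053]
5308 = 2^2·1327; (2/19053) = -1 since 19053 mod 8 = 5, so (5308/19053) = (-1)^2·(1327/19053); sign now +1
reciprocity: (1327/19053) = +1·(19053/1327) since 1327 mod 4 = 3, 19053 mod 4 = 1; sign now +1
(19053/1327) = (475/1327)   [reduce mod 1327]
reciprocity: (475/1327) = -1·(1327/475) since 475 mod 4 = 3, 1327 mod 4 = 3; sign now -1
(1327/475) = (377/475)   [reduce mod 475]
reciprocity: (377/475) = +1·(475/377) since 377 mod 4 = 1, 475 mod 4 = 3; sign now -1
(475/377) = (98/377)   [reduce mod 377]
98 = 2^1·49; (2/377) = +1 since 377 mod 8 = 1, so (98/377) = (+1)^1·(49/377); sign now -1
reciprocity: (49/377) = +1·(377/49) since 49 mod 4 = 1, 377 mod 4 = 1; sign now -1
(377/49) = (34/49)   [reduce mod 49]
34 = 2^1·17; (2/49) = +1 since 49 mod 8 = 1, so (34/49) = (+1)^1·(17/49); sign now -1
reciprocity: (17/49) = +1·(49/17) since 17 mod 4 = 1, 49 mod 4 = 1; sign now -1
(49/17) = (15/17)   [reduce mod 17]
reciprocity: (15/17) = +1·(17/15) since 15 mod 4 = 3, 17 mod 4 = 1; sign now -1
(17/15) = (2/15)   [reduce mod 15]
2 = 2^1·1; (2/15) = +1 since 15 mod 8 = 7, so (2/15) = (+1)^1·(1/15); sign now -1
(1/15) = 1; final value = sign = -1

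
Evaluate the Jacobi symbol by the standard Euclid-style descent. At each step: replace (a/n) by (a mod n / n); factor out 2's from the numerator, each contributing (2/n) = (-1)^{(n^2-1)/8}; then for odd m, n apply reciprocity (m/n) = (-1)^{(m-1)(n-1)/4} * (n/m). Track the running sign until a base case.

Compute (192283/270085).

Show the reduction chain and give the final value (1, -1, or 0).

1

reciprocity: (192283/270085) = +1·(270085/192283) since 192283 mod 4 = 3, 270085 mod 4 = 1; sign now +1
(270085/192283) = (77802/192283)   [reduce mod 192283]
77802 = 2^1·38901; (2/192283) = -1 since 192283 mod 8 = 3, so (77802/192283) = (-1)^1·(38901/192283); sign now -1
reciprocity: (38901/192283) = +1·(192283/38901) since 38901 mod 4 = 1, 192283 mod 4 = 3; sign now -1
(192283/38901) = (36679/38901)   [reduce mod 38901]
reciprocity: (36679/38901) = +1·(38901/36679) since 36679 mod 4 = 3, 38901 mod 4 = 1; sign now -1
(38901/36679) = (2222/36679)   [reduce mod 36679]
2222 = 2^1·1111; (2/36679) = +1 since 36679 mod 8 = 7, so (2222/36679) = (+1)^1·(1111/36679); sign now -1
reciprocity: (1111/36679) = -1·(36679/1111) since 1111 mod 4 = 3, 36679 mod 4 = 3; sign now +1
(36679/1111) = (16/1111)   [reduce mod 1111]
16 = 2^4·1; (2/1111) = +1 since 1111 mod 8 = 7, so (16/1111) = (+1)^4·(1/1111); sign now +1
(1/1111) = 1; final value = sign = +1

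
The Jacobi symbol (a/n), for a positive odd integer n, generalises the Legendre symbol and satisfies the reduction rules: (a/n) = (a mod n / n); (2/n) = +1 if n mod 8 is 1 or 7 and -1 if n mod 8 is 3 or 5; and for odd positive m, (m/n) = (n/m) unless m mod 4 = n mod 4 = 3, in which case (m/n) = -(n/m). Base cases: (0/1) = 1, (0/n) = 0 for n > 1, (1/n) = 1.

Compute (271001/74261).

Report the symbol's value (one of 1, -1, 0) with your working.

(271001/74261): 271001 mod 74261 = 48218, so (271001/74261) = (48218/74261)
factor out 2^1: 48218 = 2^1·24109; with 74261 mod 8 = 5, (2/74261) = -1; sign now -1; continue with (24109/74261)
flip (24109/74261) -> (74261/24109): both odd, 24109 mod 4 = 1, 74261 mod 4 = 1, so the flip contributes +1; sign now -1
(74261/24109): 74261 mod 24109 = 1934, so (74261/24109) = (1934/24109)
factor out 2^1: 1934 = 2^1·967; with 24109 mod 8 = 5, (2/24109) = -1; sign now +1; continue with (967/24109)
flip (967/24109) -> (24109/967): both odd, 967 mod 4 = 3, 24109 mod 4 = 1, so the flip contributes +1; sign now +1
(24109/967): 24109 mod 967 = 901, so (24109/967) = (901/967)
flip (901/967) -> (967/901): both odd, 901 mod 4 = 1, 967 mod 4 = 3, so the flip contributes +1; sign now +1
(967/901): 967 mod 901 = 66, so (967/901) = (66/901)
factor out 2^1: 66 = 2^1·33; with 901 mod 8 = 5, (2/901) = -1; sign now -1; continue with (33/901)
flip (33/901) -> (901/33): both odd, 33 mod 4 = 1, 901 mod 4 = 1, so the flip contributes +1; sign now -1
(901/33): 901 mod 33 = 10, so (901/33) = (10/33)
factor out 2^1: 10 = 2^1·5; with 33 mod 8 = 1, (2/33) = +1; sign now -1; continue with (5/33)
flip (5/33) -> (33/5): both odd, 5 mod 4 = 1, 33 mod 4 = 1, so the flip contributes +1; sign now -1
(33/5): 33 mod 5 = 3, so (33/5) = (3/5)
flip (3/5) -> (5/3): both odd, 3 mod 4 = 3, 5 mod 4 = 1, so the flip contributes +1; sign now -1
(5/3): 5 mod 3 = 2, so (5/3) = (2/3)
factor out 2^1: 2 = 2^1·1; with 3 mod 8 = 3, (2/3) = -1; sign now +1; continue with (1/3)
reached (1/3) = 1, so the symbol is +1

1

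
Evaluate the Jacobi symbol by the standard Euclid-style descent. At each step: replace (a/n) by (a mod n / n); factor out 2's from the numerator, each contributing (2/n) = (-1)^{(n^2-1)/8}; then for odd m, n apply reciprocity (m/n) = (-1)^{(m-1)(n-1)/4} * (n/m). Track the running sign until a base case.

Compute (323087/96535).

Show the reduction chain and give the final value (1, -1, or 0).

1

(323087/96535) = (33482/96535)   [reduce mod 96535]
33482 = 2^1·16741; (2/96535) = +1 since 96535 mod 8 = 7, so (33482/96535) = (+1)^1·(16741/96535); sign now +1
reciprocity: (16741/96535) = +1·(96535/16741) since 16741 mod 4 = 1, 96535 mod 4 = 3; sign now +1
(96535/16741) = (12830/16741)   [reduce mod 16741]
12830 = 2^1·6415; (2/16741) = -1 since 16741 mod 8 = 5, so (12830/16741) = (-1)^1·(6415/16741); sign now -1
reciprocity: (6415/16741) = +1·(16741/6415) since 6415 mod 4 = 3, 16741 mod 4 = 1; sign now -1
(16741/6415) = (3911/6415)   [reduce mod 6415]
reciprocity: (3911/6415) = -1·(6415/3911) since 3911 mod 4 = 3, 6415 mod 4 = 3; sign now +1
(6415/3911) = (2504/3911)   [reduce mod 3911]
2504 = 2^3·313; (2/3911) = +1 since 3911 mod 8 = 7, so (2504/3911) = (+1)^3·(313/3911); sign now +1
reciprocity: (313/3911) = +1·(3911/313) since 313 mod 4 = 1, 3911 mod 4 = 3; sign now +1
(3911/313) = (155/313)   [reduce mod 313]
reciprocity: (155/313) = +1·(313/155) since 155 mod 4 = 3, 313 mod 4 = 1; sign now +1
(313/155) = (3/155)   [reduce mod 155]
reciprocity: (3/155) = -1·(155/3) since 3 mod 4 = 3, 155 mod 4 = 3; sign now -1
(155/3) = (2/3)   [reduce mod 3]
2 = 2^1·1; (2/3) = -1 since 3 mod 8 = 3, so (2/3) = (-1)^1·(1/3); sign now +1
(1/3) = 1; final value = sign = +1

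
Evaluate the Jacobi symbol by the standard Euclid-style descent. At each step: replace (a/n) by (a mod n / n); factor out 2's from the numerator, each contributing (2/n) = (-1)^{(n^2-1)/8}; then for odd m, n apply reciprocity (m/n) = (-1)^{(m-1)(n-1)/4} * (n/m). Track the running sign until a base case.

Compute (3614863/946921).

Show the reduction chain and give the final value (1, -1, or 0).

(3614863/946921): 3614863 mod 946921 = 774100, so (3614863/946921) = (774100/946921)
factor out 2^2: 774100 = 2^2·193525; with 946921 mod 8 = 1, (2/946921) = +1; sign now +1; continue with (193525/946921)
flip (193525/946921) -> (946921/193525): both odd, 193525 mod 4 = 1, 946921 mod 4 = 1, so the flip contributes +1; sign now +1
(946921/193525): 946921 mod 193525 = 172821, so (946921/193525) = (172821/193525)
flip (172821/193525) -> (193525/172821): both odd, 172821 mod 4 = 1, 193525 mod 4 = 1, so the flip contributes +1; sign now +1
(193525/172821): 193525 mod 172821 = 20704, so (193525/172821) = (20704/172821)
factor out 2^5: 20704 = 2^5·647; with 172821 mod 8 = 5, (2/172821) = -1; sign now -1; continue with (647/172821)
flip (647/172821) -> (172821/647): both odd, 647 mod 4 = 3, 172821 mod 4 = 1, so the flip contributes +1; sign now -1
(172821/647): 172821 mod 647 = 72, so (172821/647) = (72/647)
factor out 2^3: 72 = 2^3·9; with 647 mod 8 = 7, (2/647) = +1; sign now -1; continue with (9/647)
flip (9/647) -> (647/9): both odd, 9 mod 4 = 1, 647 mod 4 = 3, so the flip contributes +1; sign now -1
(647/9): 647 mod 9 = 8, so (647/9) = (8/9)
factor out 2^3: 8 = 2^3·1; with 9 mod 8 = 1, (2/9) = +1; sign now -1; continue with (1/9)
reached (1/9) = 1, so the symbol is -1

-1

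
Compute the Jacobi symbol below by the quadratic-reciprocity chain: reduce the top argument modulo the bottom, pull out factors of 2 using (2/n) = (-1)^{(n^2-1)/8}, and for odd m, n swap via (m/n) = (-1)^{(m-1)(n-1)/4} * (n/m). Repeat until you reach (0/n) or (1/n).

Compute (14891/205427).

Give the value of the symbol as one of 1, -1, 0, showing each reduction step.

1

reciprocity: (14891/205427) = -1·(205427/14891) since 14891 mod 4 = 3, 205427 mod 4 = 3; sign now -1
(205427/14891) = (11844/14891)   [reduce mod 14891]
11844 = 2^2·2961; (2/14891) = -1 since 14891 mod 8 = 3, so (11844/14891) = (-1)^2·(2961/14891); sign now -1
reciprocity: (2961/14891) = +1·(14891/2961) since 2961 mod 4 = 1, 14891 mod 4 = 3; sign now -1
(14891/2961) = (86/2961)   [reduce mod 2961]
86 = 2^1·43; (2/2961) = +1 since 2961 mod 8 = 1, so (86/2961) = (+1)^1·(43/2961); sign now -1
reciprocity: (43/2961) = +1·(2961/43) since 43 mod 4 = 3, 2961 mod 4 = 1; sign now -1
(2961/43) = (37/43)   [reduce mod 43]
reciprocity: (37/43) = +1·(43/37) since 37 mod 4 = 1, 43 mod 4 = 3; sign now -1
(43/37) = (6/37)   [reduce mod 37]
6 = 2^1·3; (2/37) = -1 since 37 mod 8 = 5, so (6/37) = (-1)^1·(3/37); sign now +1
reciprocity: (3/37) = +1·(37/3) since 3 mod 4 = 3, 37 mod 4 = 1; sign now +1
(37/3) = (1/3)   [reduce mod 3]
(1/3) = 1; final value = sign = +1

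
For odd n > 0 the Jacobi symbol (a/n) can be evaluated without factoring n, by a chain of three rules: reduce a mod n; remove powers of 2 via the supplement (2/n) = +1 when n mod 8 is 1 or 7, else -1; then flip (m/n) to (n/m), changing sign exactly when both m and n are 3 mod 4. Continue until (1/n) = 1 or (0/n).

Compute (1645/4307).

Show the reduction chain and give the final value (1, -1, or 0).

1

flip (1645/4307) -> (4307/1645): both odd, 1645 mod 4 = 1, 4307 mod 4 = 3, so the flip contributes +1; sign now +1
(4307/1645): 4307 mod 1645 = 1017, so (4307/1645) = (1017/1645)
flip (1017/1645) -> (1645/1017): both odd, 1017 mod 4 = 1, 1645 mod 4 = 1, so the flip contributes +1; sign now +1
(1645/1017): 1645 mod 1017 = 628, so (1645/1017) = (628/1017)
factor out 2^2: 628 = 2^2·157; with 1017 mod 8 = 1, (2/1017) = +1; sign now +1; continue with (157/1017)
flip (157/1017) -> (1017/157): both odd, 157 mod 4 = 1, 1017 mod 4 = 1, so the flip contributes +1; sign now +1
(1017/157): 1017 mod 157 = 75, so (1017/157) = (75/157)
flip (75/157) -> (157/75): both odd, 75 mod 4 = 3, 157 mod 4 = 1, so the flip contributes +1; sign now +1
(157/75): 157 mod 75 = 7, so (157/75) = (7/75)
flip (7/75) -> (75/7): both odd, 7 mod 4 = 3, 75 mod 4 = 3, so the flip contributes -1; sign now -1
(75/7): 75 mod 7 = 5, so (75/7) = (5/7)
flip (5/7) -> (7/5): both odd, 5 mod 4 = 1, 7 mod 4 = 3, so the flip contributes +1; sign now -1
(7/5): 7 mod 5 = 2, so (7/5) = (2/5)
factor out 2^1: 2 = 2^1·1; with 5 mod 8 = 5, (2/5) = -1; sign now +1; continue with (1/5)
reached (1/5) = 1, so the symbol is +1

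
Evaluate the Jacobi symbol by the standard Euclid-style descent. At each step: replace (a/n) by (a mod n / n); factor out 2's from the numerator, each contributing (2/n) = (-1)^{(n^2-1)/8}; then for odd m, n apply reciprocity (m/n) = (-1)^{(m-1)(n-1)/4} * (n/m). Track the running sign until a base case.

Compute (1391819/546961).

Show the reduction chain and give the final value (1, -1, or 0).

1

(1391819/546961) = (297897/546961)   [reduce mod 546961]
reciprocity: (297897/546961) = +1·(546961/297897) since 297897 mod 4 = 1, 546961 mod 4 = 1; sign now +1
(546961/297897) = (249064/297897)   [reduce mod 297897]
249064 = 2^3·31133; (2/297897) = +1 since 297897 mod 8 = 1, so (249064/297897) = (+1)^3·(31133/297897); sign now +1
reciprocity: (31133/297897) = +1·(297897/31133) since 31133 mod 4 = 1, 297897 mod 4 = 1; sign now +1
(297897/31133) = (17700/31133)   [reduce mod 31133]
17700 = 2^2·4425; (2/31133) = -1 since 31133 mod 8 = 5, so (17700/31133) = (-1)^2·(4425/31133); sign now +1
reciprocity: (4425/31133) = +1·(31133/4425) since 4425 mod 4 = 1, 31133 mod 4 = 1; sign now +1
(31133/4425) = (158/4425)   [reduce mod 4425]
158 = 2^1·79; (2/4425) = +1 since 4425 mod 8 = 1, so (158/4425) = (+1)^1·(79/4425); sign now +1
reciprocity: (79/4425) = +1·(4425/79) since 79 mod 4 = 3, 4425 mod 4 = 1; sign now +1
(4425/79) = (1/79)   [reduce mod 79]
(1/79) = 1; final value = sign = +1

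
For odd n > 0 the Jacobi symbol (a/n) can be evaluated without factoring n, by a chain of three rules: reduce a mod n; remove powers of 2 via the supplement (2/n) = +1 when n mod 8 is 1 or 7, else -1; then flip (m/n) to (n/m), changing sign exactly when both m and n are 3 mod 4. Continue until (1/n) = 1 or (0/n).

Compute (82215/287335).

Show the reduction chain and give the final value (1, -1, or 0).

0

flip (82215/287335) -> (287335/82215): both odd, 82215 mod 4 = 3, 287335 mod 4 = 3, so the flip contributes -1; sign now -1
(287335/82215): 287335 mod 82215 = 40690, so (287335/82215) = (40690/82215)
factor out 2^1: 40690 = 2^1·20345; with 82215 mod 8 = 7, (2/82215) = +1; sign now -1; continue with (20345/82215)
flip (20345/82215) -> (82215/20345): both odd, 20345 mod 4 = 1, 82215 mod 4 = 3, so the flip contributes +1; sign now -1
(82215/20345): 82215 mod 20345 = 835, so (82215/20345) = (835/20345)
flip (835/20345) -> (20345/835): both odd, 835 mod 4 = 3, 20345 mod 4 = 1, so the flip contributes +1; sign now -1
(20345/835): 20345 mod 835 = 305, so (20345/835) = (305/835)
flip (305/835) -> (835/305): both odd, 305 mod 4 = 1, 835 mod 4 = 3, so the flip contributes +1; sign now -1
(835/305): 835 mod 305 = 225, so (835/305) = (225/305)
flip (225/305) -> (305/225): both odd, 225 mod 4 = 1, 305 mod 4 = 1, so the flip contributes +1; sign now -1
(305/225): 305 mod 225 = 80, so (305/225) = (80/225)
factor out 2^4: 80 = 2^4·5; with 225 mod 8 = 1, (2/225) = +1; sign now -1; continue with (5/225)
flip (5/225) -> (225/5): both odd, 5 mod 4 = 1, 225 mod 4 = 1, so the flip contributes +1; sign now -1
(225/5): 225 mod 5 = 0, so (225/5) = (0/5)
reached (0/5); gcd(a, n) > 1, so (0/5) = 0 and the symbol is 0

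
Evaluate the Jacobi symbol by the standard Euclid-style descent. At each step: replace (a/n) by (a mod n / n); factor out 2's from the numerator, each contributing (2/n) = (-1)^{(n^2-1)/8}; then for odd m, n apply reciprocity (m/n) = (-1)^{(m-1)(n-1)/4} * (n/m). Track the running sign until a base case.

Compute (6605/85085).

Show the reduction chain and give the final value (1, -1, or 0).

0

reciprocity: (6605/85085) = +1·(85085/6605) since 6605 mod 4 = 1, 85085 mod 4 = 1; sign now +1
(85085/6605) = (5825/6605)   [reduce mod 6605]
reciprocity: (5825/6605) = +1·(6605/5825) since 5825 mod 4 = 1, 6605 mod 4 = 1; sign now +1
(6605/5825) = (780/5825)   [reduce mod 5825]
780 = 2^2·195; (2/5825) = +1 since 5825 mod 8 = 1, so (780/5825) = (+1)^2·(195/5825); sign now +1
reciprocity: (195/5825) = +1·(5825/195) since 195 mod 4 = 3, 5825 mod 4 = 1; sign now +1
(5825/195) = (170/195)   [reduce mod 195]
170 = 2^1·85; (2/195) = -1 since 195 mod 8 = 3, so (170/195) = (-1)^1·(85/195); sign now -1
reciprocity: (85/195) = +1·(195/85) since 85 mod 4 = 1, 195 mod 4 = 3; sign now -1
(195/85) = (25/85)   [reduce mod 85]
reciprocity: (25/85) = +1·(85/25) since 25 mod 4 = 1, 85 mod 4 = 1; sign now -1
(85/25) = (10/25)   [reduce mod 25]
10 = 2^1·5; (2/25) = +1 since 25 mod 8 = 1, so (10/25) = (+1)^1·(5/25); sign now -1
reciprocity: (5/25) = +1·(25/5) since 5 mod 4 = 1, 25 mod 4 = 1; sign now -1
(25/5) = (0/5)   [reduce mod 5]
(0/5) = 0   [gcd(a, n) > 1]; final value = 0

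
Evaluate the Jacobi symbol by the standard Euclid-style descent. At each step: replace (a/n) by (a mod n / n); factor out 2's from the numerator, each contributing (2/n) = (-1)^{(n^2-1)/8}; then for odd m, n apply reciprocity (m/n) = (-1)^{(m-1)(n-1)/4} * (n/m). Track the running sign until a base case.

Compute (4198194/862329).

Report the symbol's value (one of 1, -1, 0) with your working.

(4198194/862329) = (748878/862329)   [reduce mod 862329]
748878 = 2^1·374439; (2/862329) = +1 since 862329 mod 8 = 1, so (748878/862329) = (+1)^1·(374439/862329); sign now +1
reciprocity: (374439/862329) = +1·(862329/374439) since 374439 mod 4 = 3, 862329 mod 4 = 1; sign now +1
(862329/374439) = (113451/374439)   [reduce mod 374439]
reciprocity: (113451/374439) = -1·(374439/113451) since 113451 mod 4 = 3, 374439 mod 4 = 3; sign now -1
(374439/113451) = (34086/113451)   [reduce mod 113451]
34086 = 2^1·17043; (2/113451) = -1 since 113451 mod 8 = 3, so (34086/113451) = (-1)^1·(17043/113451); sign now +1
reciprocity: (17043/113451) = -1·(113451/17043) since 17043 mod 4 = 3, 113451 mod 4 = 3; sign now -1
(113451/17043) = (11193/17043)   [reduce mod 17043]
reciprocity: (11193/17043) = +1·(17043/11193) since 11193 mod 4 = 1, 17043 mod 4 = 3; sign now -1
(17043/11193) = (5850/11193)   [reduce mod 11193]
5850 = 2^1·2925; (2/11193) = +1 since 11193 mod 8 = 1, so (5850/11193) = (+1)^1·(2925/11193); sign now -1
reciprocity: (2925/11193) = +1·(11193/2925) since 2925 mod 4 = 1, 11193 mod 4 = 1; sign now -1
(11193/2925) = (2418/2925)   [reduce mod 2925]
2418 = 2^1·1209; (2/2925) = -1 since 2925 mod 8 = 5, so (2418/2925) = (-1)^1·(1209/2925); sign now +1
reciprocity: (1209/2925) = +1·(2925/1209) since 1209 mod 4 = 1, 2925 mod 4 = 1; sign now +1
(2925/1209) = (507/1209)   [reduce mod 1209]
reciprocity: (507/1209) = +1·(1209/507) since 507 mod 4 = 3, 1209 mod 4 = 1; sign now +1
(1209/507) = (195/507)   [reduce mod 507]
reciprocity: (195/507) = -1·(507/195) since 195 mod 4 = 3, 507 mod 4 = 3; sign now -1
(507/195) = (117/195)   [reduce mod 195]
reciprocity: (117/195) = +1·(195/117) since 117 mod 4 = 1, 195 mod 4 = 3; sign now -1
(195/117) = (78/117)   [reduce mod 117]
78 = 2^1·39; (2/117) = -1 since 117 mod 8 = 5, so (78/117) = (-1)^1·(39/117); sign now +1
reciprocity: (39/117) = +1·(117/39) since 39 mod 4 = 3, 117 mod 4 = 1; sign now +1
(117/39) = (0/39)   [reduce mod 39]
(0/39) = 0   [gcd(a, n) > 1]; final value = 0

0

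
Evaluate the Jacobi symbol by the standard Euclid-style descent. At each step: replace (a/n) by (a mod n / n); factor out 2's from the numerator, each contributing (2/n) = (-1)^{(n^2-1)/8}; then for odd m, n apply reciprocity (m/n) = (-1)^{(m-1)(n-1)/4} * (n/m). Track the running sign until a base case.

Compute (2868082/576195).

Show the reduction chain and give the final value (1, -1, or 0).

(2868082/576195): 2868082 mod 576195 = 563302, so (2868082/576195) = (563302/576195)
factor out 2^1: 563302 = 2^1·281651; with 576195 mod 8 = 3, (2/576195) = -1; sign now -1; continue with (281651/576195)
flip (281651/576195) -> (576195/281651): both odd, 281651 mod 4 = 3, 576195 mod 4 = 3, so the flip contributes -1; sign now +1
(576195/281651): 576195 mod 281651 = 12893, so (576195/281651) = (12893/281651)
flip (12893/281651) -> (281651/12893): both odd, 12893 mod 4 = 1, 281651 mod 4 = 3, so the flip contributes +1; sign now +1
(281651/12893): 281651 mod 12893 = 10898, so (281651/12893) = (10898/12893)
factor out 2^1: 10898 = 2^1·5449; with 12893 mod 8 = 5, (2/12893) = -1; sign now -1; continue with (5449/12893)
flip (5449/12893) -> (12893/5449): both odd, 5449 mod 4 = 1, 12893 mod 4 = 1, so the flip contributes +1; sign now -1
(12893/5449): 12893 mod 5449 = 1995, so (12893/5449) = (1995/5449)
flip (1995/5449) -> (5449/1995): both odd, 1995 mod 4 = 3, 5449 mod 4 = 1, so the flip contributes +1; sign now -1
(5449/1995): 5449 mod 1995 = 1459, so (5449/1995) = (1459/1995)
flip (1459/1995) -> (1995/1459): both odd, 1459 mod 4 = 3, 1995 mod 4 = 3, so the flip contributes -1; sign now +1
(1995/1459): 1995 mod 1459 = 536, so (1995/1459) = (536/1459)
factor out 2^3: 536 = 2^3·67; with 1459 mod 8 = 3, (2/1459) = -1; sign now -1; continue with (67/1459)
flip (67/1459) -> (1459/67): both odd, 67 mod 4 = 3, 1459 mod 4 = 3, so the flip contributes -1; sign now +1
(1459/67): 1459 mod 67 = 52, so (1459/67) = (52/67)
factor out 2^2: 52 = 2^2·13; with 67 mod 8 = 3, (2/67) = -1; sign now +1; continue with (13/67)
flip (13/67) -> (67/13): both odd, 13 mod 4 = 1, 67 mod 4 = 3, so the flip contributes +1; sign now +1
(67/13): 67 mod 13 = 2, so (67/13) = (2/13)
factor out 2^1: 2 = 2^1·1; with 13 mod 8 = 5, (2/13) = -1; sign now -1; continue with (1/13)
reached (1/13) = 1, so the symbol is -1

-1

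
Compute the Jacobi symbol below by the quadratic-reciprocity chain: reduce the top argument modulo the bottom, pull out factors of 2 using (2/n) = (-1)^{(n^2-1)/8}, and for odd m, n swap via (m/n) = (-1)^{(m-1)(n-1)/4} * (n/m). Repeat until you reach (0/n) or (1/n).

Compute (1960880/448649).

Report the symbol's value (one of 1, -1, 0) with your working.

(1960880/448649) = (166284/448649)   [reduce mod 448649]
166284 = 2^2·41571; (2/448649) = +1 since 448649 mod 8 = 1, so (166284/448649) = (+1)^2·(41571/448649); sign now +1
reciprocity: (41571/448649) = +1·(448649/41571) since 41571 mod 4 = 3, 448649 mod 4 = 1; sign now +1
(448649/41571) = (32939/41571)   [reduce mod 41571]
reciprocity: (32939/41571) = -1·(41571/32939) since 32939 mod 4 = 3, 41571 mod 4 = 3; sign now -1
(41571/32939) = (8632/32939)   [reduce mod 32939]
8632 = 2^3·1079; (2/32939) = -1 since 32939 mod 8 = 3, so (8632/32939) = (-1)^3·(1079/32939); sign now +1
reciprocity: (1079/32939) = -1·(32939/1079) since 1079 mod 4 = 3, 32939 mod 4 = 3; sign now -1
(32939/1079) = (569/1079)   [reduce mod 1079]
reciprocity: (569/1079) = +1·(1079/569) since 569 mod 4 = 1, 1079 mod 4 = 3; sign now -1
(1079/569) = (510/569)   [reduce mod 569]
510 = 2^1·255; (2/569) = +1 since 569 mod 8 = 1, so (510/569) = (+1)^1·(255/569); sign now -1
reciprocity: (255/569) = +1·(569/255) since 255 mod 4 = 3, 569 mod 4 = 1; sign now -1
(569/255) = (59/255)   [reduce mod 255]
reciprocity: (59/255) = -1·(255/59) since 59 mod 4 = 3, 255 mod 4 = 3; sign now +1
(255/59) = (19/59)   [reduce mod 59]
reciprocity: (19/59) = -1·(59/19) since 19 mod 4 = 3, 59 mod 4 = 3; sign now -1
(59/19) = (2/19)   [reduce mod 19]
2 = 2^1·1; (2/19) = -1 since 19 mod 8 = 3, so (2/19) = (-1)^1·(1/19); sign now +1
(1/19) = 1; final value = sign = +1

1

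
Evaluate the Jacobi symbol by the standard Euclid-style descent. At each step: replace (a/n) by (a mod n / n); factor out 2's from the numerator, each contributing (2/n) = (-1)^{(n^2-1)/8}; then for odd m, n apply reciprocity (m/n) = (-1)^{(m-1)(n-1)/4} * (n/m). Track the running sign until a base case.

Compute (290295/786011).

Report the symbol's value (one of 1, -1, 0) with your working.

reciprocity: (290295/786011) = -1·(786011/290295) since 290295 mod 4 = 3, 786011 mod 4 = 3; sign now -1
(786011/290295) = (205421/290295)   [reduce mod 290295]
reciprocity: (205421/290295) = +1·(290295/205421) since 205421 mod 4 = 1, 290295 mod 4 = 3; sign now -1
(290295/205421) = (84874/205421)   [reduce mod 205421]
84874 = 2^1·42437; (2/205421) = -1 since 205421 mod 8 = 5, so (84874/205421) = (-1)^1·(42437/205421); sign now +1
reciprocity: (42437/205421) = +1·(205421/42437) since 42437 mod 4 = 1, 205421 mod 4 = 1; sign now +1
(205421/42437) = (35673/42437)   [reduce mod 42437]
reciprocity: (35673/42437) = +1·(42437/35673) since 35673 mod 4 = 1, 42437 mod 4 = 1; sign now +1
(42437/35673) = (6764/35673)   [reduce mod 35673]
6764 = 2^2·1691; (2/35673) = +1 since 35673 mod 8 = 1, so (6764/35673) = (+1)^2·(1691/35673); sign now +1
reciprocity: (1691/35673) = +1·(35673/1691) since 1691 mod 4 = 3, 35673 mod 4 = 1; sign now +1
(35673/1691) = (162/1691)   [reduce mod 1691]
162 = 2^1·81; (2/1691) = -1 since 1691 mod 8 = 3, so (162/1691) = (-1)^1·(81/1691); sign now -1
reciprocity: (81/1691) = +1·(1691/81) since 81 mod 4 = 1, 1691 mod 4 = 3; sign now -1
(1691/81) = (71/81)   [reduce mod 81]
reciprocity: (71/81) = +1·(81/71) since 71 mod 4 = 3, 81 mod 4 = 1; sign now -1
(81/71) = (10/71)   [reduce mod 71]
10 = 2^1·5; (2/71) = +1 since 71 mod 8 = 7, so (10/71) = (+1)^1·(5/71); sign now -1
reciprocity: (5/71) = +1·(71/5) since 5 mod 4 = 1, 71 mod 4 = 3; sign now -1
(71/5) = (1/5)   [reduce mod 5]
(1/5) = 1; final value = sign = -1

-1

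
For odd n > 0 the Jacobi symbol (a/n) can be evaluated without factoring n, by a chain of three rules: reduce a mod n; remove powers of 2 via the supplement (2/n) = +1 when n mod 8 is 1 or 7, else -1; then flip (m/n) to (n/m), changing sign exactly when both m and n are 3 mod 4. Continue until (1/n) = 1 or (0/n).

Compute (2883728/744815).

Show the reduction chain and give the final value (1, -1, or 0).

1

(2883728/744815) = (649283/744815)   [reduce mod 744815]
reciprocity: (649283/744815) = -1·(744815/649283) since 649283 mod 4 = 3, 744815 mod 4 = 3; sign now -1
(744815/649283) = (95532/649283)   [reduce mod 649283]
95532 = 2^2·23883; (2/649283) = -1 since 649283 mod 8 = 3, so (95532/649283) = (-1)^2·(23883/649283); sign now -1
reciprocity: (23883/649283) = -1·(649283/23883) since 23883 mod 4 = 3, 649283 mod 4 = 3; sign now +1
(649283/23883) = (4442/23883)   [reduce mod 23883]
4442 = 2^1·2221; (2/23883) = -1 since 23883 mod 8 = 3, so (4442/23883) = (-1)^1·(2221/23883); sign now -1
reciprocity: (2221/23883) = +1·(23883/2221) since 2221 mod 4 = 1, 23883 mod 4 = 3; sign now -1
(23883/2221) = (1673/2221)   [reduce mod 2221]
reciprocity: (1673/2221) = +1·(2221/1673) since 1673 mod 4 = 1, 2221 mod 4 = 1; sign now -1
(2221/1673) = (548/1673)   [reduce mod 1673]
548 = 2^2·137; (2/1673) = +1 since 1673 mod 8 = 1, so (548/1673) = (+1)^2·(137/1673); sign now -1
reciprocity: (137/1673) = +1·(1673/137) since 137 mod 4 = 1, 1673 mod 4 = 1; sign now -1
(1673/137) = (29/137)   [reduce mod 137]
reciprocity: (29/137) = +1·(137/29) since 29 mod 4 = 1, 137 mod 4 = 1; sign now -1
(137/29) = (21/29)   [reduce mod 29]
reciprocity: (21/29) = +1·(29/21) since 21 mod 4 = 1, 29 mod 4 = 1; sign now -1
(29/21) = (8/21)   [reduce mod 21]
8 = 2^3·1; (2/21) = -1 since 21 mod 8 = 5, so (8/21) = (-1)^3·(1/21); sign now +1
(1/21) = 1; final value = sign = +1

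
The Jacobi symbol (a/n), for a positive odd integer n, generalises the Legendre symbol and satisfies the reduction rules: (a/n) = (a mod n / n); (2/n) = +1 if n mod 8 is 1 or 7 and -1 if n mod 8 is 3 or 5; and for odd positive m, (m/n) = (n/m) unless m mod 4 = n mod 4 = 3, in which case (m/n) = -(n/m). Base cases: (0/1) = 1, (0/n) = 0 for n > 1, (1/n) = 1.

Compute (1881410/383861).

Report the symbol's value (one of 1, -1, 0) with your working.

-1

(1881410/383861): 1881410 mod 383861 = 345966, so (1881410/383861) = (345966/383861)
factor out 2^1: 345966 = 2^1·172983; with 383861 mod 8 = 5, (2/383861) = -1; sign now -1; continue with (172983/383861)
flip (172983/383861) -> (383861/172983): both odd, 172983 mod 4 = 3, 383861 mod 4 = 1, so the flip contributes +1; sign now -1
(383861/172983): 383861 mod 172983 = 37895, so (383861/172983) = (37895/172983)
flip (37895/172983) -> (172983/37895): both odd, 37895 mod 4 = 3, 172983 mod 4 = 3, so the flip contributes -1; sign now +1
(172983/37895): 172983 mod 37895 = 21403, so (172983/37895) = (21403/37895)
flip (21403/37895) -> (37895/21403): both odd, 21403 mod 4 = 3, 37895 mod 4 = 3, so the flip contributes -1; sign now -1
(37895/21403): 37895 mod 21403 = 16492, so (37895/21403) = (16492/21403)
factor out 2^2: 16492 = 2^2·4123; with 21403 mod 8 = 3, (2/21403) = -1; sign now -1; continue with (4123/21403)
flip (4123/21403) -> (21403/4123): both odd, 4123 mod 4 = 3, 21403 mod 4 = 3, so the flip contributes -1; sign now +1
(21403/4123): 21403 mod 4123 = 788, so (21403/4123) = (788/4123)
factor out 2^2: 788 = 2^2·197; with 4123 mod 8 = 3, (2/4123) = -1; sign now +1; continue with (197/4123)
flip (197/4123) -> (4123/197): both odd, 197 mod 4 = 1, 4123 mod 4 = 3, so the flip contributes +1; sign now +1
(4123/197): 4123 mod 197 = 183, so (4123/197) = (183/197)
flip (183/197) -> (197/183): both odd, 183 mod 4 = 3, 197 mod 4 = 1, so the flip contributes +1; sign now +1
(197/183): 197 mod 183 = 14, so (197/183) = (14/183)
factor out 2^1: 14 = 2^1·7; with 183 mod 8 = 7, (2/183) = +1; sign now +1; continue with (7/183)
flip (7/183) -> (183/7): both odd, 7 mod 4 = 3, 183 mod 4 = 3, so the flip contributes -1; sign now -1
(183/7): 183 mod 7 = 1, so (183/7) = (1/7)
reached (1/7) = 1, so the symbol is -1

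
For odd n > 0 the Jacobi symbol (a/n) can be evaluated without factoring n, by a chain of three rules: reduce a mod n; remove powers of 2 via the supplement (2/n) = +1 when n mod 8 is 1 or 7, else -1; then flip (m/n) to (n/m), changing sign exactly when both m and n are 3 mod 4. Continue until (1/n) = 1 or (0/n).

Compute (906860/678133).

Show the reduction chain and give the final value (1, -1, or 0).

-1

(906860/678133) = (228727/678133)   [reduce mod 678133]
reciprocity: (228727/678133) = +1·(678133/228727) since 228727 mod 4 = 3, 678133 mod 4 = 1; sign now +1
(678133/228727) = (220679/228727)   [reduce mod 228727]
reciprocity: (220679/228727) = -1·(228727/220679) since 220679 mod 4 = 3, 228727 mod 4 = 3; sign now -1
(228727/220679) = (8048/220679)   [reduce mod 220679]
8048 = 2^4·503; (2/220679) = +1 since 220679 mod 8 = 7, so (8048/220679) = (+1)^4·(503/220679); sign now -1
reciprocity: (503/220679) = -1·(220679/503) since 503 mod 4 = 3, 220679 mod 4 = 3; sign now +1
(220679/503) = (365/503)   [reduce mod 503]
reciprocity: (365/503) = +1·(503/365) since 365 mod 4 = 1, 503 mod 4 = 3; sign now +1
(503/365) = (138/365)   [reduce mod 365]
138 = 2^1·69; (2/365) = -1 since 365 mod 8 = 5, so (138/365) = (-1)^1·(69/365); sign now -1
reciprocity: (69/365) = +1·(365/69) since 69 mod 4 = 1, 365 mod 4 = 1; sign now -1
(365/69) = (20/69)   [reduce mod 69]
20 = 2^2·5; (2/69) = -1 since 69 mod 8 = 5, so (20/69) = (-1)^2·(5/69); sign now -1
reciprocity: (5/69) = +1·(69/5) since 5 mod 4 = 1, 69 mod 4 = 1; sign now -1
(69/5) = (4/5)   [reduce mod 5]
4 = 2^2·1; (2/5) = -1 since 5 mod 8 = 5, so (4/5) = (-1)^2·(1/5); sign now -1
(1/5) = 1; final value = sign = -1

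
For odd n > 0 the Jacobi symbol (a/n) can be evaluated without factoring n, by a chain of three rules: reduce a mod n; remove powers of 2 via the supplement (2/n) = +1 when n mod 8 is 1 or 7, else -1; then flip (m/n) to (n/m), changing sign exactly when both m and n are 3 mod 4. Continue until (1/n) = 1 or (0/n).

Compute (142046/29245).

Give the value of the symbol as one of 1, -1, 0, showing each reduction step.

1

(142046/29245): 142046 mod 29245 = 25066, so (142046/29245) = (25066/29245)
factor out 2^1: 25066 = 2^1·12533; with 29245 mod 8 = 5, (2/29245) = -1; sign now -1; continue with (12533/29245)
flip (12533/29245) -> (29245/12533): both odd, 12533 mod 4 = 1, 29245 mod 4 = 1, so the flip contributes +1; sign now -1
(29245/12533): 29245 mod 12533 = 4179, so (29245/12533) = (4179/12533)
flip (4179/12533) -> (12533/4179): both odd, 4179 mod 4 = 3, 12533 mod 4 = 1, so the flip contributes +1; sign now -1
(12533/4179): 12533 mod 4179 = 4175, so (12533/4179) = (4175/4179)
flip (4175/4179) -> (4179/4175): both odd, 4175 mod 4 = 3, 4179 mod 4 = 3, so the flip contributes -1; sign now +1
(4179/4175): 4179 mod 4175 = 4, so (4179/4175) = (4/4175)
factor out 2^2: 4 = 2^2·1; with 4175 mod 8 = 7, (2/4175) = +1; sign now +1; continue with (1/4175)
reached (1/4175) = 1, so the symbol is +1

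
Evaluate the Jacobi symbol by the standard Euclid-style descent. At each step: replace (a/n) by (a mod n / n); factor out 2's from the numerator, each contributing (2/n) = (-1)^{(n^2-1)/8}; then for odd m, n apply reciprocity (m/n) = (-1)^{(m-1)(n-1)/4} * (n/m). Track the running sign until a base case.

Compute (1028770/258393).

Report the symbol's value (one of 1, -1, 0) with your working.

(1028770/258393) = (253591/258393)   [reduce mod 258393]
reciprocity: (253591/258393) = +1·(258393/253591) since 253591 mod 4 = 3, 258393 mod 4 = 1; sign now +1
(258393/253591) = (4802/253591)   [reduce mod 253591]
4802 = 2^1·2401; (2/253591) = +1 since 253591 mod 8 = 7, so (4802/253591) = (+1)^1·(2401/253591); sign now +1
reciprocity: (2401/253591) = +1·(253591/2401) since 2401 mod 4 = 1, 253591 mod 4 = 3; sign now +1
(253591/2401) = (1486/2401)   [reduce mod 2401]
1486 = 2^1·743; (2/2401) = +1 since 2401 mod 8 = 1, so (1486/2401) = (+1)^1·(743/2401); sign now +1
reciprocity: (743/2401) = +1·(2401/743) since 743 mod 4 = 3, 2401 mod 4 = 1; sign now +1
(2401/743) = (172/743)   [reduce mod 743]
172 = 2^2·43; (2/743) = +1 since 743 mod 8 = 7, so (172/743) = (+1)^2·(43/743); sign now +1
reciprocity: (43/743) = -1·(743/43) since 43 mod 4 = 3, 743 mod 4 = 3; sign now -1
(743/43) = (12/43)   [reduce mod 43]
12 = 2^2·3; (2/43) = -1 since 43 mod 8 = 3, so (12/43) = (-1)^2·(3/43); sign now -1
reciprocity: (3/43) = -1·(43/3) since 3 mod 4 = 3, 43 mod 4 = 3; sign now +1
(43/3) = (1/3)   [reduce mod 3]
(1/3) = 1; final value = sign = +1

1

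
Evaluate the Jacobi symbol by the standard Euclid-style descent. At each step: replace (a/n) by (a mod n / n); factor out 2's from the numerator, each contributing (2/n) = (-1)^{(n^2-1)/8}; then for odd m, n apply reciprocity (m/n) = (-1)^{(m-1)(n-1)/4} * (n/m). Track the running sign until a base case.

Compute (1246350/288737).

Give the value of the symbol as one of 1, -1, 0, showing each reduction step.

1

(1246350/288737) = (91402/288737)   [reduce mod 288737]
91402 = 2^1·45701; (2/288737) = +1 since 288737 mod 8 = 1, so (91402/288737) = (+1)^1·(45701/288737); sign now +1
reciprocity: (45701/288737) = +1·(288737/45701) since 45701 mod 4 = 1, 288737 mod 4 = 1; sign now +1
(288737/45701) = (14531/45701)   [reduce mod 45701]
reciprocity: (14531/45701) = +1·(45701/14531) since 14531 mod 4 = 3, 45701 mod 4 = 1; sign now +1
(45701/14531) = (2108/14531)   [reduce mod 14531]
2108 = 2^2·527; (2/14531) = -1 since 14531 mod 8 = 3, so (2108/14531) = (-1)^2·(527/14531); sign now +1
reciprocity: (527/14531) = -1·(14531/527) since 527 mod 4 = 3, 14531 mod 4 = 3; sign now -1
(14531/527) = (302/527)   [reduce mod 527]
302 = 2^1·151; (2/527) = +1 since 527 mod 8 = 7, so (302/527) = (+1)^1·(151/527); sign now -1
reciprocity: (151/527) = -1·(527/151) since 151 mod 4 = 3, 527 mod 4 = 3; sign now +1
(527/151) = (74/151)   [reduce mod 151]
74 = 2^1·37; (2/151) = +1 since 151 mod 8 = 7, so (74/151) = (+1)^1·(37/151); sign now +1
reciprocity: (37/151) = +1·(151/37) since 37 mod 4 = 1, 151 mod 4 = 3; sign now +1
(151/37) = (3/37)   [reduce mod 37]
reciprocity: (3/37) = +1·(37/3) since 3 mod 4 = 3, 37 mod 4 = 1; sign now +1
(37/3) = (1/3)   [reduce mod 3]
(1/3) = 1; final value = sign = +1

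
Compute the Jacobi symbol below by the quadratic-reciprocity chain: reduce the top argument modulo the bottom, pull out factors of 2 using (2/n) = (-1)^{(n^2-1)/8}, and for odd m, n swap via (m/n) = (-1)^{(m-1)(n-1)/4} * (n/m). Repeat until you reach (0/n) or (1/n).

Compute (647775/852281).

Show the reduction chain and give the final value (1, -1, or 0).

1

flip (647775/852281) -> (852281/647775): both odd, 647775 mod 4 = 3, 852281 mod 4 = 1, so the flip contributes +1; sign now +1
(852281/647775): 852281 mod 647775 = 204506, so (852281/647775) = (204506/647775)
factor out 2^1: 204506 = 2^1·102253; with 647775 mod 8 = 7, (2/647775) = +1; sign now +1; continue with (102253/647775)
flip (102253/647775) -> (647775/102253): both odd, 102253 mod 4 = 1, 647775 mod 4 = 3, so the flip contributes +1; sign now +1
(647775/102253): 647775 mod 102253 = 34257, so (647775/102253) = (34257/102253)
flip (34257/102253) -> (102253/34257): both odd, 34257 mod 4 = 1, 102253 mod 4 = 1, so the flip contributes +1; sign now +1
(102253/34257): 102253 mod 34257 = 33739, so (102253/34257) = (33739/34257)
flip (33739/34257) -> (34257/33739): both odd, 33739 mod 4 = 3, 34257 mod 4 = 1, so the flip contributes +1; sign now +1
(34257/33739): 34257 mod 33739 = 518, so (34257/33739) = (518/33739)
factor out 2^1: 518 = 2^1·259; with 33739 mod 8 = 3, (2/33739) = -1; sign now -1; continue with (259/33739)
flip (259/33739) -> (33739/259): both odd, 259 mod 4 = 3, 33739 mod 4 = 3, so the flip contributes -1; sign now +1
(33739/259): 33739 mod 259 = 69, so (33739/259) = (69/259)
flip (69/259) -> (259/69): both odd, 69 mod 4 = 1, 259 mod 4 = 3, so the flip contributes +1; sign now +1
(259/69): 259 mod 69 = 52, so (259/69) = (52/69)
factor out 2^2: 52 = 2^2·13; with 69 mod 8 = 5, (2/69) = -1; sign now +1; continue with (13/69)
flip (13/69) -> (69/13): both odd, 13 mod 4 = 1, 69 mod 4 = 1, so the flip contributes +1; sign now +1
(69/13): 69 mod 13 = 4, so (69/13) = (4/13)
factor out 2^2: 4 = 2^2·1; with 13 mod 8 = 5, (2/13) = -1; sign now +1; continue with (1/13)
reached (1/13) = 1, so the symbol is +1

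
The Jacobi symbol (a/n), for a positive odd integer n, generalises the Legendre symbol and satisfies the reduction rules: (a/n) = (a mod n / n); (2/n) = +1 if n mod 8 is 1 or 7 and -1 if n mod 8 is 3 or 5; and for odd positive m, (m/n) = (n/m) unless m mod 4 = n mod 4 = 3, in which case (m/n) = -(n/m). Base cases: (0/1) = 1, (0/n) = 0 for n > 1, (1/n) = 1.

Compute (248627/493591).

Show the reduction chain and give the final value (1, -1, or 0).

1

flip (248627/493591) -> (493591/248627): both odd, 248627 mod 4 = 3, 493591 mod 4 = 3, so the flip contributes -1; sign now -1
(493591/248627): 493591 mod 248627 = 244964, so (493591/248627) = (244964/248627)
factor out 2^2: 244964 = 2^2·61241; with 248627 mod 8 = 3, (2/248627) = -1; sign now -1; continue with (61241/248627)
flip (61241/248627) -> (248627/61241): both odd, 61241 mod 4 = 1, 248627 mod 4 = 3, so the flip contributes +1; sign now -1
(248627/61241): 248627 mod 61241 = 3663, so (248627/61241) = (3663/61241)
flip (3663/61241) -> (61241/3663): both odd, 3663 mod 4 = 3, 61241 mod 4 = 1, so the flip contributes +1; sign now -1
(61241/3663): 61241 mod 3663 = 2633, so (61241/3663) = (2633/3663)
flip (2633/3663) -> (3663/2633): both odd, 2633 mod 4 = 1, 3663 mod 4 = 3, so the flip contributes +1; sign now -1
(3663/2633): 3663 mod 2633 = 1030, so (3663/2633) = (1030/2633)
factor out 2^1: 1030 = 2^1·515; with 2633 mod 8 = 1, (2/2633) = +1; sign now -1; continue with (515/2633)
flip (515/2633) -> (2633/515): both odd, 515 mod 4 = 3, 2633 mod 4 = 1, so the flip contributes +1; sign now -1
(2633/515): 2633 mod 515 = 58, so (2633/515) = (58/515)
factor out 2^1: 58 = 2^1·29; with 515 mod 8 = 3, (2/515) = -1; sign now +1; continue with (29/515)
flip (29/515) -> (515/29): both odd, 29 mod 4 = 1, 515 mod 4 = 3, so the flip contributes +1; sign now +1
(515/29): 515 mod 29 = 22, so (515/29) = (22/29)
factor out 2^1: 22 = 2^1·11; with 29 mod 8 = 5, (2/29) = -1; sign now -1; continue with (11/29)
flip (11/29) -> (29/11): both odd, 11 mod 4 = 3, 29 mod 4 = 1, so the flip contributes +1; sign now -1
(29/11): 29 mod 11 = 7, so (29/11) = (7/11)
flip (7/11) -> (11/7): both odd, 7 mod 4 = 3, 11 mod 4 = 3, so the flip contributes -1; sign now +1
(11/7): 11 mod 7 = 4, so (11/7) = (4/7)
factor out 2^2: 4 = 2^2·1; with 7 mod 8 = 7, (2/7) = +1; sign now +1; continue with (1/7)
reached (1/7) = 1, so the symbol is +1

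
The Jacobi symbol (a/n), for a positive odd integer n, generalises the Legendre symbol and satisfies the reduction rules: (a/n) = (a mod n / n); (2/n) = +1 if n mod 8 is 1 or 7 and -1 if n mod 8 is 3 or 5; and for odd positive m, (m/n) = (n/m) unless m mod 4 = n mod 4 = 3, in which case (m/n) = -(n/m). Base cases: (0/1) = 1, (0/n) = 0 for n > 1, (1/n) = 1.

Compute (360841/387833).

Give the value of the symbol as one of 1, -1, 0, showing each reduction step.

reciprocity: (360841/387833) = +1·(387833/360841) since 360841 mod 4 = 1, 387833 mod 4 = 1; sign now +1
(387833/360841) = (26992/360841)   [reduce mod 360841]
26992 = 2^4·1687; (2/360841) = +1 since 360841 mod 8 = 1, so (26992/360841) = (+1)^4·(1687/360841); sign now +1
reciprocity: (1687/360841) = +1·(360841/1687) since 1687 mod 4 = 3, 360841 mod 4 = 1; sign now +1
(360841/1687) = (1510/1687)   [reduce mod 1687]
1510 = 2^1·755; (2/1687) = +1 since 1687 mod 8 = 7, so (1510/1687) = (+1)^1·(755/1687); sign now +1
reciprocity: (755/1687) = -1·(1687/755) since 755 mod 4 = 3, 1687 mod 4 = 3; sign now -1
(1687/755) = (177/755)   [reduce mod 755]
reciprocity: (177/755) = +1·(755/177) since 177 mod 4 = 1, 755 mod 4 = 3; sign now -1
(755/177) = (47/177)   [reduce mod 177]
reciprocity: (47/177) = +1·(177/47) since 47 mod 4 = 3, 177 mod 4 = 1; sign now -1
(177/47) = (36/47)   [reduce mod 47]
36 = 2^2·9; (2/47) = +1 since 47 mod 8 = 7, so (36/47) = (+1)^2·(9/47); sign now -1
reciprocity: (9/47) = +1·(47/9) since 9 mod 4 = 1, 47 mod 4 = 3; sign now -1
(47/9) = (2/9)   [reduce mod 9]
2 = 2^1·1; (2/9) = +1 since 9 mod 8 = 1, so (2/9) = (+1)^1·(1/9); sign now -1
(1/9) = 1; final value = sign = -1

-1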